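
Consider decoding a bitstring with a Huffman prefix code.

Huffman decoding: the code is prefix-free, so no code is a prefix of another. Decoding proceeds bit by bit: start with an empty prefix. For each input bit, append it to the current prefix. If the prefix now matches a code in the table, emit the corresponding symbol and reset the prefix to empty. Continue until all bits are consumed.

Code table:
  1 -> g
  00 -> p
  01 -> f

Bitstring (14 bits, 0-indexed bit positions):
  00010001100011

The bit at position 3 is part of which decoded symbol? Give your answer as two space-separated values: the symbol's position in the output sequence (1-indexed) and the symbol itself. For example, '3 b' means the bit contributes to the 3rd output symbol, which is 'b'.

Answer: 2 f

Derivation:
Bit 0: prefix='0' (no match yet)
Bit 1: prefix='00' -> emit 'p', reset
Bit 2: prefix='0' (no match yet)
Bit 3: prefix='01' -> emit 'f', reset
Bit 4: prefix='0' (no match yet)
Bit 5: prefix='00' -> emit 'p', reset
Bit 6: prefix='0' (no match yet)
Bit 7: prefix='01' -> emit 'f', reset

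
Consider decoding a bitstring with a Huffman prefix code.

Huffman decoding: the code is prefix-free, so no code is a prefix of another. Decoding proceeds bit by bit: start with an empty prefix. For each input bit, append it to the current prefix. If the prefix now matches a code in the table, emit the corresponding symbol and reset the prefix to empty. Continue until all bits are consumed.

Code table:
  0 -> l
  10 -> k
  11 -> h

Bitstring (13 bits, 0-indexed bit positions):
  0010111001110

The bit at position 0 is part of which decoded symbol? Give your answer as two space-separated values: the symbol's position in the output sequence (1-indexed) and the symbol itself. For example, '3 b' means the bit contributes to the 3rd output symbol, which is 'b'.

Bit 0: prefix='0' -> emit 'l', reset
Bit 1: prefix='0' -> emit 'l', reset
Bit 2: prefix='1' (no match yet)
Bit 3: prefix='10' -> emit 'k', reset
Bit 4: prefix='1' (no match yet)

Answer: 1 l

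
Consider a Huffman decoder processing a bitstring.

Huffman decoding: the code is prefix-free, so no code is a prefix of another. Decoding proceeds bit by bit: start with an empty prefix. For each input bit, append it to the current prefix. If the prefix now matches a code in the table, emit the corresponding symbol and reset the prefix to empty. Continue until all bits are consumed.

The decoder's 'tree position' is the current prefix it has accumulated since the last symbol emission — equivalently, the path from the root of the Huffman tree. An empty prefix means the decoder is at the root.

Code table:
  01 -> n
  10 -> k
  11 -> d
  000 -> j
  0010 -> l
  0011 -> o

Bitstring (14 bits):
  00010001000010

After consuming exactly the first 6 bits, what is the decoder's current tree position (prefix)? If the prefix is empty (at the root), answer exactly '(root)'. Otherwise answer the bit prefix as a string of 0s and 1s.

Answer: 0

Derivation:
Bit 0: prefix='0' (no match yet)
Bit 1: prefix='00' (no match yet)
Bit 2: prefix='000' -> emit 'j', reset
Bit 3: prefix='1' (no match yet)
Bit 4: prefix='10' -> emit 'k', reset
Bit 5: prefix='0' (no match yet)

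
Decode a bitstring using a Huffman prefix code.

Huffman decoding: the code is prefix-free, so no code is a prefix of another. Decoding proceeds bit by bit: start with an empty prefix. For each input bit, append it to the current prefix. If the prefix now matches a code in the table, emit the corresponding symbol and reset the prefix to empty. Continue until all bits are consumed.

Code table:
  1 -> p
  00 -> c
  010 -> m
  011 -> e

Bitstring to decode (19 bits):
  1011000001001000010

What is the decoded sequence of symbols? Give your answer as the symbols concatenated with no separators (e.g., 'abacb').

Bit 0: prefix='1' -> emit 'p', reset
Bit 1: prefix='0' (no match yet)
Bit 2: prefix='01' (no match yet)
Bit 3: prefix='011' -> emit 'e', reset
Bit 4: prefix='0' (no match yet)
Bit 5: prefix='00' -> emit 'c', reset
Bit 6: prefix='0' (no match yet)
Bit 7: prefix='00' -> emit 'c', reset
Bit 8: prefix='0' (no match yet)
Bit 9: prefix='01' (no match yet)
Bit 10: prefix='010' -> emit 'm', reset
Bit 11: prefix='0' (no match yet)
Bit 12: prefix='01' (no match yet)
Bit 13: prefix='010' -> emit 'm', reset
Bit 14: prefix='0' (no match yet)
Bit 15: prefix='00' -> emit 'c', reset
Bit 16: prefix='0' (no match yet)
Bit 17: prefix='01' (no match yet)
Bit 18: prefix='010' -> emit 'm', reset

Answer: peccmmcm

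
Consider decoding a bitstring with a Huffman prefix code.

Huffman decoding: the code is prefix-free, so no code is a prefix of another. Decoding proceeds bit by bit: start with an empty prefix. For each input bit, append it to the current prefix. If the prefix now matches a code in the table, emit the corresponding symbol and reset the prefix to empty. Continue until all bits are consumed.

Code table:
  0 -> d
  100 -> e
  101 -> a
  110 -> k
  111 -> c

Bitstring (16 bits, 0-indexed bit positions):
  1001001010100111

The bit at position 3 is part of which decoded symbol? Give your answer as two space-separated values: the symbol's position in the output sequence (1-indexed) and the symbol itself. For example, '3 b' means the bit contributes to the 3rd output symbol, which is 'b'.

Bit 0: prefix='1' (no match yet)
Bit 1: prefix='10' (no match yet)
Bit 2: prefix='100' -> emit 'e', reset
Bit 3: prefix='1' (no match yet)
Bit 4: prefix='10' (no match yet)
Bit 5: prefix='100' -> emit 'e', reset
Bit 6: prefix='1' (no match yet)
Bit 7: prefix='10' (no match yet)

Answer: 2 e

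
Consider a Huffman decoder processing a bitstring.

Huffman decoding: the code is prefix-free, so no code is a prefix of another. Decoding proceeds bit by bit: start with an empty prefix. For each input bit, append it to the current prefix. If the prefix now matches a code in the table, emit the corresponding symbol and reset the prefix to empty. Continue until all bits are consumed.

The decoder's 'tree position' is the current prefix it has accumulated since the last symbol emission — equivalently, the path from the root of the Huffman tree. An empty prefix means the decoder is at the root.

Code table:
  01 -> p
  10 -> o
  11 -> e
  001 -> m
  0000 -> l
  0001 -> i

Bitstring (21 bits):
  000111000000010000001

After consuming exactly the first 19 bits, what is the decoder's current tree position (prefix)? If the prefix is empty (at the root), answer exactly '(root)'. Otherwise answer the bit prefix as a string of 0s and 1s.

Bit 0: prefix='0' (no match yet)
Bit 1: prefix='00' (no match yet)
Bit 2: prefix='000' (no match yet)
Bit 3: prefix='0001' -> emit 'i', reset
Bit 4: prefix='1' (no match yet)
Bit 5: prefix='11' -> emit 'e', reset
Bit 6: prefix='0' (no match yet)
Bit 7: prefix='00' (no match yet)
Bit 8: prefix='000' (no match yet)
Bit 9: prefix='0000' -> emit 'l', reset
Bit 10: prefix='0' (no match yet)
Bit 11: prefix='00' (no match yet)
Bit 12: prefix='000' (no match yet)
Bit 13: prefix='0001' -> emit 'i', reset
Bit 14: prefix='0' (no match yet)
Bit 15: prefix='00' (no match yet)
Bit 16: prefix='000' (no match yet)
Bit 17: prefix='0000' -> emit 'l', reset
Bit 18: prefix='0' (no match yet)

Answer: 0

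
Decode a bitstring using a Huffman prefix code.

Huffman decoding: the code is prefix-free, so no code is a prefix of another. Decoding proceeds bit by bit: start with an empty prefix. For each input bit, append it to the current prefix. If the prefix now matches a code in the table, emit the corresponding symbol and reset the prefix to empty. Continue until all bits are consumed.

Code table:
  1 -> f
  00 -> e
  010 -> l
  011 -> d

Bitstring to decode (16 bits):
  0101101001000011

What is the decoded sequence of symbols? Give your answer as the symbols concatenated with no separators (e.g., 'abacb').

Bit 0: prefix='0' (no match yet)
Bit 1: prefix='01' (no match yet)
Bit 2: prefix='010' -> emit 'l', reset
Bit 3: prefix='1' -> emit 'f', reset
Bit 4: prefix='1' -> emit 'f', reset
Bit 5: prefix='0' (no match yet)
Bit 6: prefix='01' (no match yet)
Bit 7: prefix='010' -> emit 'l', reset
Bit 8: prefix='0' (no match yet)
Bit 9: prefix='01' (no match yet)
Bit 10: prefix='010' -> emit 'l', reset
Bit 11: prefix='0' (no match yet)
Bit 12: prefix='00' -> emit 'e', reset
Bit 13: prefix='0' (no match yet)
Bit 14: prefix='01' (no match yet)
Bit 15: prefix='011' -> emit 'd', reset

Answer: lfflled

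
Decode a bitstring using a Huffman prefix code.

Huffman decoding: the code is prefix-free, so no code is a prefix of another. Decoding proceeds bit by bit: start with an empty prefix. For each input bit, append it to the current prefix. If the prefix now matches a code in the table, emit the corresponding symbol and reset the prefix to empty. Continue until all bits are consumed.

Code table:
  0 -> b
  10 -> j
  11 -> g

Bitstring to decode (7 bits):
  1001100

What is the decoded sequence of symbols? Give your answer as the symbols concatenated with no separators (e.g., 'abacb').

Bit 0: prefix='1' (no match yet)
Bit 1: prefix='10' -> emit 'j', reset
Bit 2: prefix='0' -> emit 'b', reset
Bit 3: prefix='1' (no match yet)
Bit 4: prefix='11' -> emit 'g', reset
Bit 5: prefix='0' -> emit 'b', reset
Bit 6: prefix='0' -> emit 'b', reset

Answer: jbgbb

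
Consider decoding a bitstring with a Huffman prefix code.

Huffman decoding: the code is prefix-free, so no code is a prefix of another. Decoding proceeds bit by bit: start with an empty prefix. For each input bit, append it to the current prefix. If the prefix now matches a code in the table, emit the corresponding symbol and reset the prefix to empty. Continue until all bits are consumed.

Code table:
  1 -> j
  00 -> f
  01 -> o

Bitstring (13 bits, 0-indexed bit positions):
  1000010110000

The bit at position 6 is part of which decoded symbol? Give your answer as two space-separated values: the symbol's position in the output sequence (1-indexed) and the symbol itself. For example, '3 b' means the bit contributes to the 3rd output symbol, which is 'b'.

Answer: 5 o

Derivation:
Bit 0: prefix='1' -> emit 'j', reset
Bit 1: prefix='0' (no match yet)
Bit 2: prefix='00' -> emit 'f', reset
Bit 3: prefix='0' (no match yet)
Bit 4: prefix='00' -> emit 'f', reset
Bit 5: prefix='1' -> emit 'j', reset
Bit 6: prefix='0' (no match yet)
Bit 7: prefix='01' -> emit 'o', reset
Bit 8: prefix='1' -> emit 'j', reset
Bit 9: prefix='0' (no match yet)
Bit 10: prefix='00' -> emit 'f', reset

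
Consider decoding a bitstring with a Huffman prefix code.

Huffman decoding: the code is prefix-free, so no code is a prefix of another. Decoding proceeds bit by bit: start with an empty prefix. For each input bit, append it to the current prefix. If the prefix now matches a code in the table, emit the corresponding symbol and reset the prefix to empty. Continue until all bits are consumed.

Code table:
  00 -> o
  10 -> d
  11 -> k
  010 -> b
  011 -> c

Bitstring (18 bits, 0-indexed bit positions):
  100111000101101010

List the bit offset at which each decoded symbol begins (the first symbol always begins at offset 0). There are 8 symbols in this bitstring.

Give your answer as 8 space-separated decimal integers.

Answer: 0 2 5 7 9 11 13 16

Derivation:
Bit 0: prefix='1' (no match yet)
Bit 1: prefix='10' -> emit 'd', reset
Bit 2: prefix='0' (no match yet)
Bit 3: prefix='01' (no match yet)
Bit 4: prefix='011' -> emit 'c', reset
Bit 5: prefix='1' (no match yet)
Bit 6: prefix='10' -> emit 'd', reset
Bit 7: prefix='0' (no match yet)
Bit 8: prefix='00' -> emit 'o', reset
Bit 9: prefix='1' (no match yet)
Bit 10: prefix='10' -> emit 'd', reset
Bit 11: prefix='1' (no match yet)
Bit 12: prefix='11' -> emit 'k', reset
Bit 13: prefix='0' (no match yet)
Bit 14: prefix='01' (no match yet)
Bit 15: prefix='010' -> emit 'b', reset
Bit 16: prefix='1' (no match yet)
Bit 17: prefix='10' -> emit 'd', reset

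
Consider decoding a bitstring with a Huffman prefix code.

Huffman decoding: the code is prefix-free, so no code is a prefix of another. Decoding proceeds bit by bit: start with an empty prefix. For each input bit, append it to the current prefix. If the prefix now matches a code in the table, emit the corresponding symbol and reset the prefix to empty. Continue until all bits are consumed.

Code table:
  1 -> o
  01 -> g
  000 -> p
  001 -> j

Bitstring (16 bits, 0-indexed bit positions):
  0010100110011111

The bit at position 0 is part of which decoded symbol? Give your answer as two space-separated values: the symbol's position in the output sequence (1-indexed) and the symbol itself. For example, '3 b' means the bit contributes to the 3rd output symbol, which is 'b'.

Bit 0: prefix='0' (no match yet)
Bit 1: prefix='00' (no match yet)
Bit 2: prefix='001' -> emit 'j', reset
Bit 3: prefix='0' (no match yet)
Bit 4: prefix='01' -> emit 'g', reset

Answer: 1 j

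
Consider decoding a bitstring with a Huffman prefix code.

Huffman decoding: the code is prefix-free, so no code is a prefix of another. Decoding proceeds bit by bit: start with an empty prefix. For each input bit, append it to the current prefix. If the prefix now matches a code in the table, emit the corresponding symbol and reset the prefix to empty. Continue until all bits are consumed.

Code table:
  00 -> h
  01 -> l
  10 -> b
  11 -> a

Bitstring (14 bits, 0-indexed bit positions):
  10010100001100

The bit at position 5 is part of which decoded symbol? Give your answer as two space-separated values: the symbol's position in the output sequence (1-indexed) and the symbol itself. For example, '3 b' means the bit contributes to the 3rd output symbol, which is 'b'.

Bit 0: prefix='1' (no match yet)
Bit 1: prefix='10' -> emit 'b', reset
Bit 2: prefix='0' (no match yet)
Bit 3: prefix='01' -> emit 'l', reset
Bit 4: prefix='0' (no match yet)
Bit 5: prefix='01' -> emit 'l', reset
Bit 6: prefix='0' (no match yet)
Bit 7: prefix='00' -> emit 'h', reset
Bit 8: prefix='0' (no match yet)
Bit 9: prefix='00' -> emit 'h', reset

Answer: 3 l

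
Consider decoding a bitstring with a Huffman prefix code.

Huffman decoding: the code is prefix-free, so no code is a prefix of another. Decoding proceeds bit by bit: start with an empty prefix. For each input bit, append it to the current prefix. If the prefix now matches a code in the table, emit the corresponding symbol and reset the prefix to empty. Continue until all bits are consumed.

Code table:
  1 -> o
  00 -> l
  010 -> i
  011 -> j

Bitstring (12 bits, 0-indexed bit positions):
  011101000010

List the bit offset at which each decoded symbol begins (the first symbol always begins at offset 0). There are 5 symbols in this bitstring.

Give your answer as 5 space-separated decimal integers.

Answer: 0 3 4 7 9

Derivation:
Bit 0: prefix='0' (no match yet)
Bit 1: prefix='01' (no match yet)
Bit 2: prefix='011' -> emit 'j', reset
Bit 3: prefix='1' -> emit 'o', reset
Bit 4: prefix='0' (no match yet)
Bit 5: prefix='01' (no match yet)
Bit 6: prefix='010' -> emit 'i', reset
Bit 7: prefix='0' (no match yet)
Bit 8: prefix='00' -> emit 'l', reset
Bit 9: prefix='0' (no match yet)
Bit 10: prefix='01' (no match yet)
Bit 11: prefix='010' -> emit 'i', reset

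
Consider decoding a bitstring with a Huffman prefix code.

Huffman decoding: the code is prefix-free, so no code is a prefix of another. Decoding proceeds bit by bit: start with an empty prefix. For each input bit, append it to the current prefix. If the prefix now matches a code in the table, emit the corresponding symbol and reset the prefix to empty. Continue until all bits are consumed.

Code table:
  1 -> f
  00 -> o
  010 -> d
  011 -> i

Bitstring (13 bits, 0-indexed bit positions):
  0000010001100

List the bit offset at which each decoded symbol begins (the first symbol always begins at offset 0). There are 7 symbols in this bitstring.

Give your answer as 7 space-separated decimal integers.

Answer: 0 2 4 7 9 10 11

Derivation:
Bit 0: prefix='0' (no match yet)
Bit 1: prefix='00' -> emit 'o', reset
Bit 2: prefix='0' (no match yet)
Bit 3: prefix='00' -> emit 'o', reset
Bit 4: prefix='0' (no match yet)
Bit 5: prefix='01' (no match yet)
Bit 6: prefix='010' -> emit 'd', reset
Bit 7: prefix='0' (no match yet)
Bit 8: prefix='00' -> emit 'o', reset
Bit 9: prefix='1' -> emit 'f', reset
Bit 10: prefix='1' -> emit 'f', reset
Bit 11: prefix='0' (no match yet)
Bit 12: prefix='00' -> emit 'o', reset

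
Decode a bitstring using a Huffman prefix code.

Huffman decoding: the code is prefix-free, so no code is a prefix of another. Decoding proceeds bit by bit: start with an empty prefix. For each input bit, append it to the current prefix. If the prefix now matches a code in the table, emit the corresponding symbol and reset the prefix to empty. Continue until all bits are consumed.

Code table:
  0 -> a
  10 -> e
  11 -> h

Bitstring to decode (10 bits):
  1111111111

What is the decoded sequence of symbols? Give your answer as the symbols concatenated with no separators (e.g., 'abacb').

Bit 0: prefix='1' (no match yet)
Bit 1: prefix='11' -> emit 'h', reset
Bit 2: prefix='1' (no match yet)
Bit 3: prefix='11' -> emit 'h', reset
Bit 4: prefix='1' (no match yet)
Bit 5: prefix='11' -> emit 'h', reset
Bit 6: prefix='1' (no match yet)
Bit 7: prefix='11' -> emit 'h', reset
Bit 8: prefix='1' (no match yet)
Bit 9: prefix='11' -> emit 'h', reset

Answer: hhhhh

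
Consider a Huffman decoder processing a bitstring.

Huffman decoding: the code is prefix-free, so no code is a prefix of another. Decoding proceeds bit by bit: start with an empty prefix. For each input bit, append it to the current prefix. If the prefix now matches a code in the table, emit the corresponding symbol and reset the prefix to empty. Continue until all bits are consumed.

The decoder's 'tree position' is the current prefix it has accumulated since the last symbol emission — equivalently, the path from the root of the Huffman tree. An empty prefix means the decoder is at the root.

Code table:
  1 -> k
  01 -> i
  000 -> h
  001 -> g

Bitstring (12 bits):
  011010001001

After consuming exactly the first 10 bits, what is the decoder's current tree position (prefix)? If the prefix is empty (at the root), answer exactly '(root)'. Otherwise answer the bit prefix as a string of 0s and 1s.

Answer: 0

Derivation:
Bit 0: prefix='0' (no match yet)
Bit 1: prefix='01' -> emit 'i', reset
Bit 2: prefix='1' -> emit 'k', reset
Bit 3: prefix='0' (no match yet)
Bit 4: prefix='01' -> emit 'i', reset
Bit 5: prefix='0' (no match yet)
Bit 6: prefix='00' (no match yet)
Bit 7: prefix='000' -> emit 'h', reset
Bit 8: prefix='1' -> emit 'k', reset
Bit 9: prefix='0' (no match yet)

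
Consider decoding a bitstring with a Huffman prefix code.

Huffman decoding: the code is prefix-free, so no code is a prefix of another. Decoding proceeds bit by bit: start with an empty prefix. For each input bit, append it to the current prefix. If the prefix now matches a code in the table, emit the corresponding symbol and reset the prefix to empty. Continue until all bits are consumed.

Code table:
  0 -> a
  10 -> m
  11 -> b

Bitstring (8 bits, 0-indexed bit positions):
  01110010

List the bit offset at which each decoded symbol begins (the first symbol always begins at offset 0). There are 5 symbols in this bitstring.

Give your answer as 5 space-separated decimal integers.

Answer: 0 1 3 5 6

Derivation:
Bit 0: prefix='0' -> emit 'a', reset
Bit 1: prefix='1' (no match yet)
Bit 2: prefix='11' -> emit 'b', reset
Bit 3: prefix='1' (no match yet)
Bit 4: prefix='10' -> emit 'm', reset
Bit 5: prefix='0' -> emit 'a', reset
Bit 6: prefix='1' (no match yet)
Bit 7: prefix='10' -> emit 'm', reset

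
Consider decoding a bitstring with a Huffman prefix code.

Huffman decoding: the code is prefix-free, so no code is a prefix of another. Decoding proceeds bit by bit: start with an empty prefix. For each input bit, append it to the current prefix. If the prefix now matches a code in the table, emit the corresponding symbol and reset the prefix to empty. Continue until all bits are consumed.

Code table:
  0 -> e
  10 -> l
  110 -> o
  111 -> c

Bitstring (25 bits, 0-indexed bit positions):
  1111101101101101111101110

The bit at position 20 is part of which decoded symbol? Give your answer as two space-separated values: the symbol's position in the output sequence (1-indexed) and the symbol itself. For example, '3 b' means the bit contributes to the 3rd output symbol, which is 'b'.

Bit 0: prefix='1' (no match yet)
Bit 1: prefix='11' (no match yet)
Bit 2: prefix='111' -> emit 'c', reset
Bit 3: prefix='1' (no match yet)
Bit 4: prefix='11' (no match yet)
Bit 5: prefix='110' -> emit 'o', reset
Bit 6: prefix='1' (no match yet)
Bit 7: prefix='11' (no match yet)
Bit 8: prefix='110' -> emit 'o', reset
Bit 9: prefix='1' (no match yet)
Bit 10: prefix='11' (no match yet)
Bit 11: prefix='110' -> emit 'o', reset
Bit 12: prefix='1' (no match yet)
Bit 13: prefix='11' (no match yet)
Bit 14: prefix='110' -> emit 'o', reset
Bit 15: prefix='1' (no match yet)
Bit 16: prefix='11' (no match yet)
Bit 17: prefix='111' -> emit 'c', reset
Bit 18: prefix='1' (no match yet)
Bit 19: prefix='11' (no match yet)
Bit 20: prefix='110' -> emit 'o', reset
Bit 21: prefix='1' (no match yet)
Bit 22: prefix='11' (no match yet)
Bit 23: prefix='111' -> emit 'c', reset
Bit 24: prefix='0' -> emit 'e', reset

Answer: 7 o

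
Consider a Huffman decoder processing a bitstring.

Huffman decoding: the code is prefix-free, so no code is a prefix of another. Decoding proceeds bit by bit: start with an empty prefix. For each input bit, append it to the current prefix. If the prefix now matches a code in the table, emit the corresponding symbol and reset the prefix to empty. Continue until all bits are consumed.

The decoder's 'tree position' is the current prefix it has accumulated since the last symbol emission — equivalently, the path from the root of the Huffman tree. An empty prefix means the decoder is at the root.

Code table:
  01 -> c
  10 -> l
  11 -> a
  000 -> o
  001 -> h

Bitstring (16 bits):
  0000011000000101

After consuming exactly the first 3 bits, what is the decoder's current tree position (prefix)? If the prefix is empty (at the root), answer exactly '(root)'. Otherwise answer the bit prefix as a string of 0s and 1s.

Answer: (root)

Derivation:
Bit 0: prefix='0' (no match yet)
Bit 1: prefix='00' (no match yet)
Bit 2: prefix='000' -> emit 'o', reset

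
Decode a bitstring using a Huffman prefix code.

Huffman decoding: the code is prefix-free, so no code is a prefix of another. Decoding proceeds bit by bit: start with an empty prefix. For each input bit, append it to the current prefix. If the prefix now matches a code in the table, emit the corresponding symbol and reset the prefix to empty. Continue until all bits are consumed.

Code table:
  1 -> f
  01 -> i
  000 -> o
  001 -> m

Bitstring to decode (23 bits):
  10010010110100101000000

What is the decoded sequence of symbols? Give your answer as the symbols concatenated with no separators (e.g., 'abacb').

Bit 0: prefix='1' -> emit 'f', reset
Bit 1: prefix='0' (no match yet)
Bit 2: prefix='00' (no match yet)
Bit 3: prefix='001' -> emit 'm', reset
Bit 4: prefix='0' (no match yet)
Bit 5: prefix='00' (no match yet)
Bit 6: prefix='001' -> emit 'm', reset
Bit 7: prefix='0' (no match yet)
Bit 8: prefix='01' -> emit 'i', reset
Bit 9: prefix='1' -> emit 'f', reset
Bit 10: prefix='0' (no match yet)
Bit 11: prefix='01' -> emit 'i', reset
Bit 12: prefix='0' (no match yet)
Bit 13: prefix='00' (no match yet)
Bit 14: prefix='001' -> emit 'm', reset
Bit 15: prefix='0' (no match yet)
Bit 16: prefix='01' -> emit 'i', reset
Bit 17: prefix='0' (no match yet)
Bit 18: prefix='00' (no match yet)
Bit 19: prefix='000' -> emit 'o', reset
Bit 20: prefix='0' (no match yet)
Bit 21: prefix='00' (no match yet)
Bit 22: prefix='000' -> emit 'o', reset

Answer: fmmifimioo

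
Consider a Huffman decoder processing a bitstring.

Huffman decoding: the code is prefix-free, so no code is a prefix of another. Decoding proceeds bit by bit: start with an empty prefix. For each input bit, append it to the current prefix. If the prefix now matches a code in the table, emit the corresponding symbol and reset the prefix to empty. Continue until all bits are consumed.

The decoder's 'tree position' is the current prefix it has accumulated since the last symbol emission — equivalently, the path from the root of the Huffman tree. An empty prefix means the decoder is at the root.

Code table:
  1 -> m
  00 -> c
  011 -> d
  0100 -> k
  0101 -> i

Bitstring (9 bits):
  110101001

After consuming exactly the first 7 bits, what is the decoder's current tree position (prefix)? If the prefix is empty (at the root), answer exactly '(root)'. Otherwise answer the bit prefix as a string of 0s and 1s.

Answer: 0

Derivation:
Bit 0: prefix='1' -> emit 'm', reset
Bit 1: prefix='1' -> emit 'm', reset
Bit 2: prefix='0' (no match yet)
Bit 3: prefix='01' (no match yet)
Bit 4: prefix='010' (no match yet)
Bit 5: prefix='0101' -> emit 'i', reset
Bit 6: prefix='0' (no match yet)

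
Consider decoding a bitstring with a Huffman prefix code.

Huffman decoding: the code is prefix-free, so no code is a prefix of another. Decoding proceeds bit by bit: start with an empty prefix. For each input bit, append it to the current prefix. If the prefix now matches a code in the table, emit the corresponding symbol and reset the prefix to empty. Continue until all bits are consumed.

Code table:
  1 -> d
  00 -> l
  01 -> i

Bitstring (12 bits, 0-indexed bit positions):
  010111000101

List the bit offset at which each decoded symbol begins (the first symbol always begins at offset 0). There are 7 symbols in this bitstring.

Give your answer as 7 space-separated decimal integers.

Bit 0: prefix='0' (no match yet)
Bit 1: prefix='01' -> emit 'i', reset
Bit 2: prefix='0' (no match yet)
Bit 3: prefix='01' -> emit 'i', reset
Bit 4: prefix='1' -> emit 'd', reset
Bit 5: prefix='1' -> emit 'd', reset
Bit 6: prefix='0' (no match yet)
Bit 7: prefix='00' -> emit 'l', reset
Bit 8: prefix='0' (no match yet)
Bit 9: prefix='01' -> emit 'i', reset
Bit 10: prefix='0' (no match yet)
Bit 11: prefix='01' -> emit 'i', reset

Answer: 0 2 4 5 6 8 10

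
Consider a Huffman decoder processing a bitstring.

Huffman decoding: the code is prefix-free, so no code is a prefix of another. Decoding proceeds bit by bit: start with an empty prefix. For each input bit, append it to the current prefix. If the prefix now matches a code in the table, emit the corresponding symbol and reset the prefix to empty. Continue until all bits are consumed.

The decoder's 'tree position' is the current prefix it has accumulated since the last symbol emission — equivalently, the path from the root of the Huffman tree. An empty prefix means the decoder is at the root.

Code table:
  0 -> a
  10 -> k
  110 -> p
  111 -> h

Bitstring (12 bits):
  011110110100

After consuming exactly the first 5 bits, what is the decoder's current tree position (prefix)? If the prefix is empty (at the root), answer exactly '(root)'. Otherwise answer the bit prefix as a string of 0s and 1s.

Answer: 1

Derivation:
Bit 0: prefix='0' -> emit 'a', reset
Bit 1: prefix='1' (no match yet)
Bit 2: prefix='11' (no match yet)
Bit 3: prefix='111' -> emit 'h', reset
Bit 4: prefix='1' (no match yet)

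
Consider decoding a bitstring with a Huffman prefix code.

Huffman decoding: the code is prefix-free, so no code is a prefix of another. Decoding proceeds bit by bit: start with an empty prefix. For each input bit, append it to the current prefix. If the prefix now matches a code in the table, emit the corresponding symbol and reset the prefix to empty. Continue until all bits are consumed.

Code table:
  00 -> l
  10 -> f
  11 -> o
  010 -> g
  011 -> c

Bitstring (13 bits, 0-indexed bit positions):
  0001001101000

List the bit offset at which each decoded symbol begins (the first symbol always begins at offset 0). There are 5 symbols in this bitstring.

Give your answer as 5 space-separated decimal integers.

Bit 0: prefix='0' (no match yet)
Bit 1: prefix='00' -> emit 'l', reset
Bit 2: prefix='0' (no match yet)
Bit 3: prefix='01' (no match yet)
Bit 4: prefix='010' -> emit 'g', reset
Bit 5: prefix='0' (no match yet)
Bit 6: prefix='01' (no match yet)
Bit 7: prefix='011' -> emit 'c', reset
Bit 8: prefix='0' (no match yet)
Bit 9: prefix='01' (no match yet)
Bit 10: prefix='010' -> emit 'g', reset
Bit 11: prefix='0' (no match yet)
Bit 12: prefix='00' -> emit 'l', reset

Answer: 0 2 5 8 11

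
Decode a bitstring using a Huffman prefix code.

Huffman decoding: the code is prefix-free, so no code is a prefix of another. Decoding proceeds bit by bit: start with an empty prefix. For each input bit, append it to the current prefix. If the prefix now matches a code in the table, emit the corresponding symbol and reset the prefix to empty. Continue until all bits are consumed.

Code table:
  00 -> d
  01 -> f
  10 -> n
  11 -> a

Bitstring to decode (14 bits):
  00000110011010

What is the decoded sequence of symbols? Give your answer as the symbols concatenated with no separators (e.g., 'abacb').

Bit 0: prefix='0' (no match yet)
Bit 1: prefix='00' -> emit 'd', reset
Bit 2: prefix='0' (no match yet)
Bit 3: prefix='00' -> emit 'd', reset
Bit 4: prefix='0' (no match yet)
Bit 5: prefix='01' -> emit 'f', reset
Bit 6: prefix='1' (no match yet)
Bit 7: prefix='10' -> emit 'n', reset
Bit 8: prefix='0' (no match yet)
Bit 9: prefix='01' -> emit 'f', reset
Bit 10: prefix='1' (no match yet)
Bit 11: prefix='10' -> emit 'n', reset
Bit 12: prefix='1' (no match yet)
Bit 13: prefix='10' -> emit 'n', reset

Answer: ddfnfnn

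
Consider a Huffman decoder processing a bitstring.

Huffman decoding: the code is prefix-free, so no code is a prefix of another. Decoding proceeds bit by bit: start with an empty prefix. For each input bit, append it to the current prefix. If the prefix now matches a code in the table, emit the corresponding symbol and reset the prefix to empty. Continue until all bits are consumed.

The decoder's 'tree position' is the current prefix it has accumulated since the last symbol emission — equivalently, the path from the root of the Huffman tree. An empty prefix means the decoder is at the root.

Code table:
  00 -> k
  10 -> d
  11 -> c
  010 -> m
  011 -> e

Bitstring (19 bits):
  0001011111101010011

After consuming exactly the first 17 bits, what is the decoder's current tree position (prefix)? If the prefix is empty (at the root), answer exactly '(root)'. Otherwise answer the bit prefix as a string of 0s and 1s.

Bit 0: prefix='0' (no match yet)
Bit 1: prefix='00' -> emit 'k', reset
Bit 2: prefix='0' (no match yet)
Bit 3: prefix='01' (no match yet)
Bit 4: prefix='010' -> emit 'm', reset
Bit 5: prefix='1' (no match yet)
Bit 6: prefix='11' -> emit 'c', reset
Bit 7: prefix='1' (no match yet)
Bit 8: prefix='11' -> emit 'c', reset
Bit 9: prefix='1' (no match yet)
Bit 10: prefix='11' -> emit 'c', reset
Bit 11: prefix='0' (no match yet)
Bit 12: prefix='01' (no match yet)
Bit 13: prefix='010' -> emit 'm', reset
Bit 14: prefix='1' (no match yet)
Bit 15: prefix='10' -> emit 'd', reset
Bit 16: prefix='0' (no match yet)

Answer: 0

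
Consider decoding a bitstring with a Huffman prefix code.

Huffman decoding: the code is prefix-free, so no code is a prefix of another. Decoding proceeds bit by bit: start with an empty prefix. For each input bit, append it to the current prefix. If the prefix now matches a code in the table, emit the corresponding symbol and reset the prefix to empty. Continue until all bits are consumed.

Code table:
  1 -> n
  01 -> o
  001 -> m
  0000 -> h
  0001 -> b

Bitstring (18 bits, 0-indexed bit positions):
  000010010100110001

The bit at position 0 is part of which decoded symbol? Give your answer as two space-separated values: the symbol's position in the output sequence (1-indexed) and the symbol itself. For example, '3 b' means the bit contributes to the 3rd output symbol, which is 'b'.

Bit 0: prefix='0' (no match yet)
Bit 1: prefix='00' (no match yet)
Bit 2: prefix='000' (no match yet)
Bit 3: prefix='0000' -> emit 'h', reset
Bit 4: prefix='1' -> emit 'n', reset

Answer: 1 h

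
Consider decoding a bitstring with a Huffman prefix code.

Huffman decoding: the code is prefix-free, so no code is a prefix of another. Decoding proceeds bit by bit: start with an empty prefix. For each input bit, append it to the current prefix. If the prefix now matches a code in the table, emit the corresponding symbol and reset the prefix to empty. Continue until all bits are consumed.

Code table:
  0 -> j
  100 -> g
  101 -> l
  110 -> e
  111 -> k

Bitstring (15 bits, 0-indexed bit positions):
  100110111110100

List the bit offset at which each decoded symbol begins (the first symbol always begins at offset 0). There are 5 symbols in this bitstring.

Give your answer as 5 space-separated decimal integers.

Bit 0: prefix='1' (no match yet)
Bit 1: prefix='10' (no match yet)
Bit 2: prefix='100' -> emit 'g', reset
Bit 3: prefix='1' (no match yet)
Bit 4: prefix='11' (no match yet)
Bit 5: prefix='110' -> emit 'e', reset
Bit 6: prefix='1' (no match yet)
Bit 7: prefix='11' (no match yet)
Bit 8: prefix='111' -> emit 'k', reset
Bit 9: prefix='1' (no match yet)
Bit 10: prefix='11' (no match yet)
Bit 11: prefix='110' -> emit 'e', reset
Bit 12: prefix='1' (no match yet)
Bit 13: prefix='10' (no match yet)
Bit 14: prefix='100' -> emit 'g', reset

Answer: 0 3 6 9 12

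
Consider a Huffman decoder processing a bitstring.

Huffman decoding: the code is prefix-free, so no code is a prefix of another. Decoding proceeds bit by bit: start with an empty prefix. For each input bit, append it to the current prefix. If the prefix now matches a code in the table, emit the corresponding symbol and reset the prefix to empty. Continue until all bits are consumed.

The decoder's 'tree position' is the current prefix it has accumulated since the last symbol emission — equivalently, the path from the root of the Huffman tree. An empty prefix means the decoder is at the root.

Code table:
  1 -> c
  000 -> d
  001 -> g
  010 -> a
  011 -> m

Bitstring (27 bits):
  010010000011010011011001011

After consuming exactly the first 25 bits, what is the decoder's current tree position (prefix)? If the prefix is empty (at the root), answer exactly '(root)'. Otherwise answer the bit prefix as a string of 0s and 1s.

Answer: 0

Derivation:
Bit 0: prefix='0' (no match yet)
Bit 1: prefix='01' (no match yet)
Bit 2: prefix='010' -> emit 'a', reset
Bit 3: prefix='0' (no match yet)
Bit 4: prefix='01' (no match yet)
Bit 5: prefix='010' -> emit 'a', reset
Bit 6: prefix='0' (no match yet)
Bit 7: prefix='00' (no match yet)
Bit 8: prefix='000' -> emit 'd', reset
Bit 9: prefix='0' (no match yet)
Bit 10: prefix='01' (no match yet)
Bit 11: prefix='011' -> emit 'm', reset
Bit 12: prefix='0' (no match yet)
Bit 13: prefix='01' (no match yet)
Bit 14: prefix='010' -> emit 'a', reset
Bit 15: prefix='0' (no match yet)
Bit 16: prefix='01' (no match yet)
Bit 17: prefix='011' -> emit 'm', reset
Bit 18: prefix='0' (no match yet)
Bit 19: prefix='01' (no match yet)
Bit 20: prefix='011' -> emit 'm', reset
Bit 21: prefix='0' (no match yet)
Bit 22: prefix='00' (no match yet)
Bit 23: prefix='001' -> emit 'g', reset
Bit 24: prefix='0' (no match yet)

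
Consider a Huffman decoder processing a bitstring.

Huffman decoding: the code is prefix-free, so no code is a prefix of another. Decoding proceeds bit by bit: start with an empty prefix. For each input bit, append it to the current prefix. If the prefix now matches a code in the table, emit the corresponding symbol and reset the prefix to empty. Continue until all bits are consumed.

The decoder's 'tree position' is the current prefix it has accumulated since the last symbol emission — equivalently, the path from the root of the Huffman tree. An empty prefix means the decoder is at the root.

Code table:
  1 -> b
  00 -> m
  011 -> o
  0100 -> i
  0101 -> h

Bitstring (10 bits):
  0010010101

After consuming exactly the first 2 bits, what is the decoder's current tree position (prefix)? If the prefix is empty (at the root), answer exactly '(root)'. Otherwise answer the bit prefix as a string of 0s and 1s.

Bit 0: prefix='0' (no match yet)
Bit 1: prefix='00' -> emit 'm', reset

Answer: (root)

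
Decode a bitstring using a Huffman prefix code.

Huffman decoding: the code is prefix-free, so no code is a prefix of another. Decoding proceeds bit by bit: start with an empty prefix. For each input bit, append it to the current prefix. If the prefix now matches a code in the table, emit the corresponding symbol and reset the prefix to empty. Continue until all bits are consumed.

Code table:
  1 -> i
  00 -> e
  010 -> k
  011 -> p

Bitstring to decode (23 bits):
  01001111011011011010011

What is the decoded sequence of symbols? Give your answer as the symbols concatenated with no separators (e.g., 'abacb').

Answer: kpiipppkp

Derivation:
Bit 0: prefix='0' (no match yet)
Bit 1: prefix='01' (no match yet)
Bit 2: prefix='010' -> emit 'k', reset
Bit 3: prefix='0' (no match yet)
Bit 4: prefix='01' (no match yet)
Bit 5: prefix='011' -> emit 'p', reset
Bit 6: prefix='1' -> emit 'i', reset
Bit 7: prefix='1' -> emit 'i', reset
Bit 8: prefix='0' (no match yet)
Bit 9: prefix='01' (no match yet)
Bit 10: prefix='011' -> emit 'p', reset
Bit 11: prefix='0' (no match yet)
Bit 12: prefix='01' (no match yet)
Bit 13: prefix='011' -> emit 'p', reset
Bit 14: prefix='0' (no match yet)
Bit 15: prefix='01' (no match yet)
Bit 16: prefix='011' -> emit 'p', reset
Bit 17: prefix='0' (no match yet)
Bit 18: prefix='01' (no match yet)
Bit 19: prefix='010' -> emit 'k', reset
Bit 20: prefix='0' (no match yet)
Bit 21: prefix='01' (no match yet)
Bit 22: prefix='011' -> emit 'p', reset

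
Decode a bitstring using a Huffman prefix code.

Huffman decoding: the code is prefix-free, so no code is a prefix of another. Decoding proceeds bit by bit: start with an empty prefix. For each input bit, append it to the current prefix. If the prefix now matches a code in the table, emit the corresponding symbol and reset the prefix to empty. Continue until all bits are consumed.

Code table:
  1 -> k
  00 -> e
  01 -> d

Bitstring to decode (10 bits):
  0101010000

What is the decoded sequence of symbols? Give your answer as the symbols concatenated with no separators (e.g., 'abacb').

Answer: dddee

Derivation:
Bit 0: prefix='0' (no match yet)
Bit 1: prefix='01' -> emit 'd', reset
Bit 2: prefix='0' (no match yet)
Bit 3: prefix='01' -> emit 'd', reset
Bit 4: prefix='0' (no match yet)
Bit 5: prefix='01' -> emit 'd', reset
Bit 6: prefix='0' (no match yet)
Bit 7: prefix='00' -> emit 'e', reset
Bit 8: prefix='0' (no match yet)
Bit 9: prefix='00' -> emit 'e', reset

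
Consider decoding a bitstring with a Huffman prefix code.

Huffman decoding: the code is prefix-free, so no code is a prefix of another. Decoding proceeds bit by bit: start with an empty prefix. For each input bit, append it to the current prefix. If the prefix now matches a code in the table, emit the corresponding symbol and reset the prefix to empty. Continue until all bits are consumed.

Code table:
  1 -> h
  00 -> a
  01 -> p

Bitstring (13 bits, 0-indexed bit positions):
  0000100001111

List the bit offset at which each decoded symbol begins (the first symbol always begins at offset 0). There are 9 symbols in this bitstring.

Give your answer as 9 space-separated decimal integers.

Answer: 0 2 4 5 7 9 10 11 12

Derivation:
Bit 0: prefix='0' (no match yet)
Bit 1: prefix='00' -> emit 'a', reset
Bit 2: prefix='0' (no match yet)
Bit 3: prefix='00' -> emit 'a', reset
Bit 4: prefix='1' -> emit 'h', reset
Bit 5: prefix='0' (no match yet)
Bit 6: prefix='00' -> emit 'a', reset
Bit 7: prefix='0' (no match yet)
Bit 8: prefix='00' -> emit 'a', reset
Bit 9: prefix='1' -> emit 'h', reset
Bit 10: prefix='1' -> emit 'h', reset
Bit 11: prefix='1' -> emit 'h', reset
Bit 12: prefix='1' -> emit 'h', reset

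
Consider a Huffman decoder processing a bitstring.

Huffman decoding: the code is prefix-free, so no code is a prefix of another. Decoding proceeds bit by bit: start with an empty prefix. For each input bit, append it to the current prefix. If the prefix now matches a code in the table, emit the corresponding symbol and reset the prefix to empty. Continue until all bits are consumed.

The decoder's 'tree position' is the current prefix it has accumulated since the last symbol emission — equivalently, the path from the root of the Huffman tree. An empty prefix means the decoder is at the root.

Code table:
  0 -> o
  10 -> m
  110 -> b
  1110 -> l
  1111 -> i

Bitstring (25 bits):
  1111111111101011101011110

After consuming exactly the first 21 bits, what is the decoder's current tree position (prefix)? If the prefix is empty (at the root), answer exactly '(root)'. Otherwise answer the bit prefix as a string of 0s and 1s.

Answer: 1

Derivation:
Bit 0: prefix='1' (no match yet)
Bit 1: prefix='11' (no match yet)
Bit 2: prefix='111' (no match yet)
Bit 3: prefix='1111' -> emit 'i', reset
Bit 4: prefix='1' (no match yet)
Bit 5: prefix='11' (no match yet)
Bit 6: prefix='111' (no match yet)
Bit 7: prefix='1111' -> emit 'i', reset
Bit 8: prefix='1' (no match yet)
Bit 9: prefix='11' (no match yet)
Bit 10: prefix='111' (no match yet)
Bit 11: prefix='1110' -> emit 'l', reset
Bit 12: prefix='1' (no match yet)
Bit 13: prefix='10' -> emit 'm', reset
Bit 14: prefix='1' (no match yet)
Bit 15: prefix='11' (no match yet)
Bit 16: prefix='111' (no match yet)
Bit 17: prefix='1110' -> emit 'l', reset
Bit 18: prefix='1' (no match yet)
Bit 19: prefix='10' -> emit 'm', reset
Bit 20: prefix='1' (no match yet)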